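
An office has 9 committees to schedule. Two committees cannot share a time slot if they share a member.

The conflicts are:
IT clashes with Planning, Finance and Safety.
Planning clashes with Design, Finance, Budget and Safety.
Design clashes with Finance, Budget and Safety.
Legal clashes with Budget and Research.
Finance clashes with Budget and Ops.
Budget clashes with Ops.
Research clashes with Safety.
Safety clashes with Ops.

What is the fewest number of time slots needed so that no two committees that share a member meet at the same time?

4

Planning, Design, Finance, Budget pairwise conflict, so at least 4 time slots are needed.
Using 4 time slots: IT=4, Planning=2, Design=4, Legal=3, Finance=3, Budget=1, Research=2, Safety=1, Ops=2. Each listed conflict is separated.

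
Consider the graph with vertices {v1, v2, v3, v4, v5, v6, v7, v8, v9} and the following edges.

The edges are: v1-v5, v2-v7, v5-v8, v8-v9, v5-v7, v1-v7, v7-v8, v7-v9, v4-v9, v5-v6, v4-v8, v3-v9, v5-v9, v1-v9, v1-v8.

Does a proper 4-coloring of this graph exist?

No

v1, v5, v7, v8, v9 form a clique, so at least 5 colors are needed.
So 4 colors are not enough.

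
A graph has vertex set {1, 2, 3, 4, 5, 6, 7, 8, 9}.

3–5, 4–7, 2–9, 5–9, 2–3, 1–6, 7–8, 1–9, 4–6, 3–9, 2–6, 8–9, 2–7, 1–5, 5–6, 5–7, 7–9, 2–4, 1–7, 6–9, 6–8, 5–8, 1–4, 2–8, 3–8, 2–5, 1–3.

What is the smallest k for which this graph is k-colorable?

5

2, 5, 6, 8, 9 are mutually adjacent (a clique of size 5), so at least 5 colors are needed.
5 colors suffice: color a → {4, 5}; color b → {9}; color c → {1, 2}; color d → {3, 6, 7}; color e → {8}. Every edge joins two different colors.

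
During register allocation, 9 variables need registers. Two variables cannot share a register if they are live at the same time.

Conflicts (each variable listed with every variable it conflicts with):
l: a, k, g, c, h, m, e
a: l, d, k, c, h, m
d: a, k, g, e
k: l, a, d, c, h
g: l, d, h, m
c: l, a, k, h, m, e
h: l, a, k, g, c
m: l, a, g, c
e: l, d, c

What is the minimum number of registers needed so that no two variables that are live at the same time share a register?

l, a, k, c, h pairwise conflict, so at least 5 registers are needed.
5 registers suffice: l=1, a=2, d=1, k=5, g=2, c=3, h=4, m=4, e=2. No two conflicting variables share a register.

5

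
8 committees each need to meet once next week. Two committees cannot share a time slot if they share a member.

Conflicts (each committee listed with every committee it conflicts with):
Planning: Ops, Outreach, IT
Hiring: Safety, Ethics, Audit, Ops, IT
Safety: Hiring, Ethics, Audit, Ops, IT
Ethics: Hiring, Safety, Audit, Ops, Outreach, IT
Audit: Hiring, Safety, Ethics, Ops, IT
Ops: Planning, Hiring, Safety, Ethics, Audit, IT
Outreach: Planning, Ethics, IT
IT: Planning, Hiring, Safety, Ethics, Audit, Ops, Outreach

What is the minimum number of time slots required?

6

Hiring, Safety, Ethics, Audit, Ops, IT all conflict with each other, so at least 6 time slots are needed.
6 time slots suffice: time slot 1 → {IT}; time slot 2 → {Planning, Ethics}; time slot 3 → {Ops, Outreach}; time slot 4 → {Hiring}; time slot 5 → {Audit}; time slot 6 → {Safety}. Each listed conflict is separated.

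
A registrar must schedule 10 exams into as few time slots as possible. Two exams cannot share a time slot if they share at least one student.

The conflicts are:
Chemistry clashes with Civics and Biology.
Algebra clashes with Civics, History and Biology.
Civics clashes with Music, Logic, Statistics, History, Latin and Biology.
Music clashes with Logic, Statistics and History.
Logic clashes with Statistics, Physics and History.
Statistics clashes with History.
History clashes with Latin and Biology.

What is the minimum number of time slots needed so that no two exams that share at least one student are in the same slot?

Civics, Music, Logic, Statistics, History are mutually in conflict, so at least 5 time slots are needed.
5 time slots suffice: time slot 1 → {Civics, Physics}; time slot 2 → {Chemistry, History}; time slot 3 → {Logic, Latin, Biology}; time slot 4 → {Algebra, Music}; time slot 5 → {Statistics}. No two conflicting exams share a time slot.

5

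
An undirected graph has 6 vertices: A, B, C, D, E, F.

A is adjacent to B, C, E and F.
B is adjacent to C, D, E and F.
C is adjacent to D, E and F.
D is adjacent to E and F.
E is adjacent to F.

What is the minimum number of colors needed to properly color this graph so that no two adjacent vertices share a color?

A, B, C, E, F are mutually adjacent (a clique of size 5), so at least 5 colors are needed.
5 colors suffice: color red → {C}; color blue → {B}; color green → {E}; color yellow → {F}; color purple → {A, D}. Each edge has distinct colors on its endpoints.

5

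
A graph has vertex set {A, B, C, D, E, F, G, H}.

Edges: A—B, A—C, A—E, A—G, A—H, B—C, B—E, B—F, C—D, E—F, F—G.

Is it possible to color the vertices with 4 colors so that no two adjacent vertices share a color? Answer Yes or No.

The chromatic number is 3. B, E, F form a triangle, so at least 3 colors are needed.
3 colors suffice: A=1, B=2, C=3, D=1, E=3, F=1, G=2, H=2.
Since 4 ≥ 3, a proper 4-coloring certainly exists.

Yes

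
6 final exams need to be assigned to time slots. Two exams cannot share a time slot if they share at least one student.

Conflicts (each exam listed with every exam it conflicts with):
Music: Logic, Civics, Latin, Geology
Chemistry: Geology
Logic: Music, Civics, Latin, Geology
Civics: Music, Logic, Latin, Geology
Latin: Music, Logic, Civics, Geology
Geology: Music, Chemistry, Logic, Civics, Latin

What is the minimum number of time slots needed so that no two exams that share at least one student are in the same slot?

Music, Logic, Civics, Latin, Geology are mutually in conflict, so at least 5 time slots are needed.
5 time slots suffice: time slot 1 → {Geology}; time slot 2 → {Chemistry, Civics}; time slot 3 → {Music}; time slot 4 → {Latin}; time slot 5 → {Logic}. No two conflicting exams share a time slot.

5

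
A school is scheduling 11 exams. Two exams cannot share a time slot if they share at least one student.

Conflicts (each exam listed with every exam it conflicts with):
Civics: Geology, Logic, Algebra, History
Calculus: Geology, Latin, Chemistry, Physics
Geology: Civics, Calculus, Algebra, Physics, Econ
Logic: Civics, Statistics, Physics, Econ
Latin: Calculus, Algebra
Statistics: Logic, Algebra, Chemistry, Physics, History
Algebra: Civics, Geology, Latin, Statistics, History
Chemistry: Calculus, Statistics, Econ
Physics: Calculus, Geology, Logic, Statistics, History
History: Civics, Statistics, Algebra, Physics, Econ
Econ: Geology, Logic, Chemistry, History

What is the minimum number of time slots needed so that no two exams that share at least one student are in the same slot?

3

Logic, Statistics, Physics all conflict with each other, so at least 3 time slots are needed.
A valid assignment using 3 time slots: Civics=1, Calculus=1, Geology=3, Logic=3, Latin=3, Statistics=1, Algebra=2, Chemistry=2, Physics=2, History=3, Econ=1. No two conflicting exams share a time slot.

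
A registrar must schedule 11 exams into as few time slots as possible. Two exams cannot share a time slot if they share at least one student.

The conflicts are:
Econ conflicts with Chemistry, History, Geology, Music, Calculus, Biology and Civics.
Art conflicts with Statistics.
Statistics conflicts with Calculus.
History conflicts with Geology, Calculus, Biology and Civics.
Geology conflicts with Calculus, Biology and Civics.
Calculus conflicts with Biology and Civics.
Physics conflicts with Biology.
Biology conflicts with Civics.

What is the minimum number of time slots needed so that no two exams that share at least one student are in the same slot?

Econ, History, Geology, Calculus, Biology, Civics all conflict with each other, so at least 6 time slots are needed.
6 time slots suffice: time slot 1 → {Econ, Statistics, Physics}; time slot 2 → {Art, Chemistry, Music, Calculus}; time slot 3 → {Biology}; time slot 4 → {History}; time slot 5 → {Geology}; time slot 6 → {Civics}. Each listed conflict is separated.

6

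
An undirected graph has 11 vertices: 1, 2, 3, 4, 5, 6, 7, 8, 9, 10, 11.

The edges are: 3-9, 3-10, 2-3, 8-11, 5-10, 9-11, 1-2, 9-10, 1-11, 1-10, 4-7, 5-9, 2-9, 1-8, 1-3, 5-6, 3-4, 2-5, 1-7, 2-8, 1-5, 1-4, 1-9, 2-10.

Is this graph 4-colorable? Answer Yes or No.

No

1, 2, 5, 9, 10 are mutually adjacent (a clique of size 5), so at least 5 colors are needed.
So 4 colors are not enough.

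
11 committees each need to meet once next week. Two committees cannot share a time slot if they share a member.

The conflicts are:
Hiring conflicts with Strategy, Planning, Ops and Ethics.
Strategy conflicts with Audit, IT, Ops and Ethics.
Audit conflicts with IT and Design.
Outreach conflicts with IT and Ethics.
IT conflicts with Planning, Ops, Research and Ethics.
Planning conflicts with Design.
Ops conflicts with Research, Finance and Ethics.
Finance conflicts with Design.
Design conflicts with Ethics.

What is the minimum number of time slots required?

4

Hiring, Strategy, Ops, Ethics all conflict with each other, so at least 4 time slots are needed.
4 time slots suffice: Hiring=1, Strategy=4, Audit=2, Outreach=2, IT=1, Planning=2, Ops=2, Research=3, Finance=3, Design=1, Ethics=3. No two conflicting committees share a time slot.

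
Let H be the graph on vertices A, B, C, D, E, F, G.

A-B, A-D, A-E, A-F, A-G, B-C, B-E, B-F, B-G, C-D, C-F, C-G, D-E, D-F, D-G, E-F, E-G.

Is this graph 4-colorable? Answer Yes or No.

The chromatic number is 4. A, B, E, F are mutually adjacent (a clique of size 4), so at least 4 colors are needed.
4 colors suffice: color 1 → {F, G}; color 2 → {C, E}; color 3 → {A}; color 4 → {B, D}.
That is already a proper 4-coloring.

Yes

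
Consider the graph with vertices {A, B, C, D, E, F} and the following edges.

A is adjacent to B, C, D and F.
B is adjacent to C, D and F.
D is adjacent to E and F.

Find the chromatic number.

4

A, B, D, F form a clique, so at least 4 colors are needed.
One proper 4-coloring: A=1, B=3, C=2, D=2, E=1, F=4. Every edge joins two different colors.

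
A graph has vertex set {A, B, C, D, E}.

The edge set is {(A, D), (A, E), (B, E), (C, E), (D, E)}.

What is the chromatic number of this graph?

A, D, E are pairwise adjacent, so at least 3 colors are needed.
3 colors suffice: color 1 → {E}; color 2 → {A, B, C}; color 3 → {D}. No two adjacent vertices share a color.

3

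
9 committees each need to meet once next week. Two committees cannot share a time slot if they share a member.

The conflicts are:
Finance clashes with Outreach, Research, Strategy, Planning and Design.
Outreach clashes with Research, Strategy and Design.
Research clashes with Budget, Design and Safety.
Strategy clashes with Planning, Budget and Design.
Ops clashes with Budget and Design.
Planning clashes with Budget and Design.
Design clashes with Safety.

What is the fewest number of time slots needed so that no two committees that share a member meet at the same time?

Finance, Outreach, Research, Design are mutually in conflict, so at least 4 time slots are needed.
4 time slots suffice: time slot 1 → {Budget, Design}; time slot 2 → {Research, Strategy, Ops}; time slot 3 → {Finance, Safety}; time slot 4 → {Outreach, Planning}. No two conflicting committees share a time slot.

4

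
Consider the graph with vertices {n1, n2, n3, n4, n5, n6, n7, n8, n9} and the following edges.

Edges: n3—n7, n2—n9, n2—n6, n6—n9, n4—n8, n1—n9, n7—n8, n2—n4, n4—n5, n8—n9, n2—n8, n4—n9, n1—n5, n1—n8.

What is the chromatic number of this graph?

n2, n4, n8, n9 form a clique, so at least 4 colors are needed.
4 colors suffice: color R → {n5, n7, n9}; color B → {n3, n6, n8}; color G → {n1, n2}; color Y → {n4}. Each edge has distinct colors on its endpoints.

4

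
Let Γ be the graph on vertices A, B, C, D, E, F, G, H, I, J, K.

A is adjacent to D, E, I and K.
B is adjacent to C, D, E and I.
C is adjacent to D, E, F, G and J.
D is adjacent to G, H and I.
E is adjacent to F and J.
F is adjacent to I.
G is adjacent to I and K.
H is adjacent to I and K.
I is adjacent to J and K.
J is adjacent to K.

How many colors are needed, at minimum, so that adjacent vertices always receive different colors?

3

A, D, I are pairwise adjacent, so at least 3 colors are needed.
3 colors suffice: color red → {C, I}; color blue → {D, E, K}; color green → {A, B, F, G, H, J}. Every edge joins two different colors.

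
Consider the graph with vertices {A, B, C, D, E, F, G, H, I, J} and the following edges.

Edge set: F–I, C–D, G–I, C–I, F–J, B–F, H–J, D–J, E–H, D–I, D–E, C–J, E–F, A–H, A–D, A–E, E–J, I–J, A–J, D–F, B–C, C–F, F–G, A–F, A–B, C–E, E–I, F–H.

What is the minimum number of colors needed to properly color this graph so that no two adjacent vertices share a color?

C, D, E, F, I, J are mutually adjacent (a clique of size 6), so at least 6 colors are needed.
6 colors suffice: color 1 → {F}; color 2 → {B, G, J}; color 3 → {E}; color 4 → {A, I}; color 5 → {C, H}; color 6 → {D}. Every edge joins two different colors.

6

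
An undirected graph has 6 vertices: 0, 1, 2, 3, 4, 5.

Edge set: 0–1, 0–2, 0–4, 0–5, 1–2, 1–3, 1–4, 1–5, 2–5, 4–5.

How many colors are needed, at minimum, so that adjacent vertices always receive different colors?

0, 1, 4, 5 form a clique, so at least 4 colors are needed.
4 colors suffice: color a → {1}; color b → {3, 5}; color c → {0}; color d → {2, 4}. No two adjacent vertices share a color.

4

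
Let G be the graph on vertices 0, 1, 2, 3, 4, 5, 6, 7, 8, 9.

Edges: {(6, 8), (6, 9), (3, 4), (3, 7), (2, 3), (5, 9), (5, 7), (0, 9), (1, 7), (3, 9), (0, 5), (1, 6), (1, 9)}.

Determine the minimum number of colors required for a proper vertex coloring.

1, 6, 9 are pairwise adjacent, so at least 3 colors are needed.
3 colors suffice: color a → {2, 4, 7, 8, 9}; color b → {3, 5, 6}; color c → {0, 1}. Every edge joins two different colors.

3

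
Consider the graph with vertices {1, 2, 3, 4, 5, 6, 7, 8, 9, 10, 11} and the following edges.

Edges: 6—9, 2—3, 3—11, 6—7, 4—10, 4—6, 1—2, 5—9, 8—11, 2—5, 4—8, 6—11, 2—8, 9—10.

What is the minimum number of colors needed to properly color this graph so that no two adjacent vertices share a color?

2

5 and 9 are adjacent, so at least 2 colors are needed.
2 colors suffice: color a → {1, 3, 5, 6, 8, 10}; color b → {2, 4, 7, 9, 11}. Every edge joins two different colors.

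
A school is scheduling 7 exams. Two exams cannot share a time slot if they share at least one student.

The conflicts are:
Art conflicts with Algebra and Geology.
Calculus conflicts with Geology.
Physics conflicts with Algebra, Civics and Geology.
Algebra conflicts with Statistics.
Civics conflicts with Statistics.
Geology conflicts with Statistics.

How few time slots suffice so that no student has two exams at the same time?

2

Geology and Statistics conflict, so at least 2 time slots are needed.
2 time slots suffice: time slot 1 → {Algebra, Civics, Geology}; time slot 2 → {Art, Calculus, Physics, Statistics}. Every pair that conflicts lands in different time slots.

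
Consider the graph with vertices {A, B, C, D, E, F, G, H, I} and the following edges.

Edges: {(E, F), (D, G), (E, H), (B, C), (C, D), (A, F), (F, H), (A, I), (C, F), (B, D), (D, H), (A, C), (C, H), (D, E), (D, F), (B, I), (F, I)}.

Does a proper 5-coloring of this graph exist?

Yes

The chromatic number is 4. D, E, F, H form a clique, so at least 4 colors are needed.
4 colors suffice: color 1 → {B, F, G}; color 2 → {D, I}; color 3 → {C, E}; color 4 → {A, H}.
Since 5 ≥ 4, a proper 5-coloring certainly exists.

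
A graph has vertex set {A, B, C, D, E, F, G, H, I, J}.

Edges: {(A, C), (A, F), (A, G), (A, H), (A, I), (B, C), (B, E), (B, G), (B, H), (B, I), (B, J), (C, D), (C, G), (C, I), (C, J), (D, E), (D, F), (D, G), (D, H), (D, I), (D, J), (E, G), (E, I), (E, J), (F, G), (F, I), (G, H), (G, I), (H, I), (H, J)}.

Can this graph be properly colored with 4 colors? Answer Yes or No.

The chromatic number is 4. D, F, G, I are pairwise adjacent (a clique of size 4), so at least 4 colors are needed.
4 colors suffice: A=3, B=3, C=4, D=3, E=4, F=4, G=2, H=4, I=1, J=1.
That is already a proper 4-coloring.

Yes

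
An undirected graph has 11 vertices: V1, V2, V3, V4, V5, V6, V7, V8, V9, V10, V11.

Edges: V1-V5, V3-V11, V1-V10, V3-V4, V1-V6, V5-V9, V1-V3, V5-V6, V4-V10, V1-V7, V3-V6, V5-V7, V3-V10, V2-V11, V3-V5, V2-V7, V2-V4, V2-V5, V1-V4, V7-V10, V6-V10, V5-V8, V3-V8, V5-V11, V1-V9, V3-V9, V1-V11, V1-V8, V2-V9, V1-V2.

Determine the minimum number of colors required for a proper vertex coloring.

V1, V2, V5, V7 form a clique, so at least 4 colors are needed.
One proper 4-coloring: V1=1, V2=3, V3=3, V4=4, V5=2, V6=4, V7=4, V8=4, V9=4, V10=2, V11=4. Each edge has distinct colors on its endpoints.

4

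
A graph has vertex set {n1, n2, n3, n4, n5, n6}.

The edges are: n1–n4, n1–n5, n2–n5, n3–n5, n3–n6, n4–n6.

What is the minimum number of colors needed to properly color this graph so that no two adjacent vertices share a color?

3

The cycle n1-n4-n6-n3-n5-n1 has odd length 5, so it cannot be 2-colored; at least 3 colors are needed.
3 colors suffice: color red → {n5, n6}; color blue → {n2, n3, n4}; color green → {n1}. Each edge has distinct colors on its endpoints.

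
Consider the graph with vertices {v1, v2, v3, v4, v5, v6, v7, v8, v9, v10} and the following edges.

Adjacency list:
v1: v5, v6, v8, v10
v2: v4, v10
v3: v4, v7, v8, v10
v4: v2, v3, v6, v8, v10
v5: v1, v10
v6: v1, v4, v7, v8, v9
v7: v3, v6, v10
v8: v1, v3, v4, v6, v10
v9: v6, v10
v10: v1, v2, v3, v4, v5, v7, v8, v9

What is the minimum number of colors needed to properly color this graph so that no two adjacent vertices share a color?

4

v3, v4, v8, v10 are mutually adjacent (a clique of size 4), so at least 4 colors are needed.
A valid assignment using 4 colors: v1=3, v2=2, v3=4, v4=3, v5=2, v6=1, v7=2, v8=2, v9=2, v10=1. No two adjacent vertices share a color.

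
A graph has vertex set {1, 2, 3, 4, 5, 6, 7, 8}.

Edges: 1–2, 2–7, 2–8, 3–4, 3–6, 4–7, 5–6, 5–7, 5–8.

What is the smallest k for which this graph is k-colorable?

3

The cycle 6-5-7-4-3-6 has odd length 5, so it cannot be 2-colored; at least 3 colors are needed.
A valid assignment using 3 colors: 1=a, 2=b, 3=b, 4=c, 5=b, 6=a, 7=a, 8=a. No two adjacent vertices share a color.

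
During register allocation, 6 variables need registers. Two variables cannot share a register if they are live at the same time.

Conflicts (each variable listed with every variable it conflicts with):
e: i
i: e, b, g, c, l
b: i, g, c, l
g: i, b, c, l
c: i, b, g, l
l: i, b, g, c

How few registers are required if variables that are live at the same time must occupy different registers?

5

i, b, g, c, l all conflict with each other, so at least 5 registers are needed.
Using 5 registers: e=2, i=1, b=4, g=3, c=5, l=2. Each listed conflict is separated.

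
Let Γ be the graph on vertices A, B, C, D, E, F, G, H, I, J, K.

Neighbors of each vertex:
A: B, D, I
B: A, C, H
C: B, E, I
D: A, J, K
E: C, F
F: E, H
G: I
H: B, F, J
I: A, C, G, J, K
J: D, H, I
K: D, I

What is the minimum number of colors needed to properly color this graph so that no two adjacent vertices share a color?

The cycle J-H-B-A-D-J has odd length 5, so it cannot be 2-colored; at least 3 colors are needed.
3 colors suffice: A=2, B=1, C=2, D=1, E=1, F=2, G=2, H=3, I=1, J=2, K=2. Every edge joins two different colors.

3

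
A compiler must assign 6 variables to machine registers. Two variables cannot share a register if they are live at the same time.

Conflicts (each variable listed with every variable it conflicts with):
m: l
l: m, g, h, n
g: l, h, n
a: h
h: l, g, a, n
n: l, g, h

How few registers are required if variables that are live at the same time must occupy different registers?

4

l, g, h, n pairwise conflict, so at least 4 registers are needed.
4 registers suffice: register 1 → {m, h}; register 2 → {l, a}; register 3 → {g}; register 4 → {n}. No two conflicting variables share a register.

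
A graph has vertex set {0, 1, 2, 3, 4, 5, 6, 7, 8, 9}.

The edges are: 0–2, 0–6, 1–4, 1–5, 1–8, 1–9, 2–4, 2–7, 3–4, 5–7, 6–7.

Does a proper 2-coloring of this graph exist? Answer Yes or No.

The cycle 7-5-1-4-2-7 has odd length 5, so it cannot be 2-colored; at least 3 colors are needed.
So 2 colors are not enough.

No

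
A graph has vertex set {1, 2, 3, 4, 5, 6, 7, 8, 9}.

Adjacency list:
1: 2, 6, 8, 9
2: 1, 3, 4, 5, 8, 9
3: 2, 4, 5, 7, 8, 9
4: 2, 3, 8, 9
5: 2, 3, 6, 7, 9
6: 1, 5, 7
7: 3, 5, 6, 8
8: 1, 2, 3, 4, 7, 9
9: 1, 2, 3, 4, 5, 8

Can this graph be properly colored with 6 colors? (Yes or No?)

The chromatic number is 5. 2, 3, 4, 8, 9 are pairwise adjacent (a clique of size 5), so at least 5 colors are needed.
5 colors suffice: color red → {7, 9}; color blue → {2, 6}; color green → {1, 3}; color yellow → {5, 8}; color purple → {4}.
Since 6 ≥ 5, a proper 6-coloring certainly exists.

Yes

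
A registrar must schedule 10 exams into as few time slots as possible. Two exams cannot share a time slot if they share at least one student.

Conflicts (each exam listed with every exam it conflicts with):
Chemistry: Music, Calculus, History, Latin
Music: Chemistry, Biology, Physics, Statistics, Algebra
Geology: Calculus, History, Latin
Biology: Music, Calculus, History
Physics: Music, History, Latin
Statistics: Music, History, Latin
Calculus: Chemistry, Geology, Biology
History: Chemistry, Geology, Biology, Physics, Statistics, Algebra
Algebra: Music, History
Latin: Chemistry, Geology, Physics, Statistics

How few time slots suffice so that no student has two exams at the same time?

2

Physics and Latin conflict, so at least 2 time slots are needed.
2 time slots suffice: time slot 1 → {Music, Calculus, History, Latin}; time slot 2 → {Chemistry, Geology, Biology, Physics, Statistics, Algebra}. Every pair that conflicts lands in different time slots.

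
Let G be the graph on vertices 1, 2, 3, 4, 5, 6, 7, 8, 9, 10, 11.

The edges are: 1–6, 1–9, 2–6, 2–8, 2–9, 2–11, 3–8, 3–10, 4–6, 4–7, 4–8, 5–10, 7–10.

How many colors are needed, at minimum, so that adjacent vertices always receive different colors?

3

The cycle 3-8-4-7-10-3 has odd length 5, so it cannot be 2-colored; at least 3 colors are needed.
One proper 3-coloring: 1=a, 2=a, 3=c, 4=a, 5=b, 6=b, 7=b, 8=b, 9=b, 10=a, 11=b. No two adjacent vertices share a color.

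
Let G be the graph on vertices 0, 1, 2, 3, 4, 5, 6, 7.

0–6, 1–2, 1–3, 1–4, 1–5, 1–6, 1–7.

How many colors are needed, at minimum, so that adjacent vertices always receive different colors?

1 and 2 are adjacent, so at least 2 colors are needed.
A valid assignment using 2 colors: 0=red, 1=red, 2=blue, 3=blue, 4=blue, 5=blue, 6=blue, 7=blue. Every edge joins two different colors.

2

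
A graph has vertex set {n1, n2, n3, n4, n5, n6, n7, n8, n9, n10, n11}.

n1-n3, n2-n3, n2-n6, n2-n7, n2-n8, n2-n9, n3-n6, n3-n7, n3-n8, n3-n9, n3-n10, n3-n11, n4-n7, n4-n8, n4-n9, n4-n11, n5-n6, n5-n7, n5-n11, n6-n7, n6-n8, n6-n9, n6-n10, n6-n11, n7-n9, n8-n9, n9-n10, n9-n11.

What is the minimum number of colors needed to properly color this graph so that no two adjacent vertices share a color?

n2, n3, n6, n8, n9 form a clique, so at least 5 colors are needed.
5 colors suffice: color 1 → {n1, n5, n9}; color 2 → {n3, n4}; color 3 → {n6}; color 4 → {n7, n8, n10, n11}; color 5 → {n2}. Each edge has distinct colors on its endpoints.

5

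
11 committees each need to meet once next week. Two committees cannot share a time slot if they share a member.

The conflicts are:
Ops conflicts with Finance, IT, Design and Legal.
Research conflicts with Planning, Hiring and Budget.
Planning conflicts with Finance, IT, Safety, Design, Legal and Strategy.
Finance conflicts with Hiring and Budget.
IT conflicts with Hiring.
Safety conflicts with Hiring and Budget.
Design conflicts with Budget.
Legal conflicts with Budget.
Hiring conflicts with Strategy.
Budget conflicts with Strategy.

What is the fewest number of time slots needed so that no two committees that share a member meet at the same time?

2

Ops and Finance conflict, so at least 2 time slots are needed.
2 time slots suffice: Ops=1, Research=2, Planning=1, Finance=2, IT=2, Safety=2, Design=2, Legal=2, Hiring=1, Budget=1, Strategy=2. Each listed conflict is separated.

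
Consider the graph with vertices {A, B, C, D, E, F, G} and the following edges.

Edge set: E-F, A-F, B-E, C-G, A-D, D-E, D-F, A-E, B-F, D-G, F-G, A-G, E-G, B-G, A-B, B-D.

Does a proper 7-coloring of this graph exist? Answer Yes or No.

The chromatic number is 6. A, B, D, E, F, G form a clique, so at least 6 colors are needed.
6 colors suffice: color 1 → {G}; color 2 → {C, E}; color 3 → {B}; color 4 → {F}; color 5 → {A}; color 6 → {D}.
Since 7 ≥ 6, a proper 7-coloring certainly exists.

Yes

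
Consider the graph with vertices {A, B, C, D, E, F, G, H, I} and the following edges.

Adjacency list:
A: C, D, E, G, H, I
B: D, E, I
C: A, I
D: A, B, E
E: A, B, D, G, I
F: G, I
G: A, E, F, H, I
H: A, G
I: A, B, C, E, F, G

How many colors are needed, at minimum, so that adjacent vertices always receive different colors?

4

A, E, G, I form a clique, so at least 4 colors are needed.
4 colors suffice: color 1 → {A, B, F}; color 2 → {D, H, I}; color 3 → {C, E}; color 4 → {G}. Each edge has distinct colors on its endpoints.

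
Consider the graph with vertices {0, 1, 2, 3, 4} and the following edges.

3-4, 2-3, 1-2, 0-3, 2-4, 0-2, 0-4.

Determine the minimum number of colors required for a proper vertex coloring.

4

0, 2, 3, 4 form a clique, so at least 4 colors are needed.
4 colors suffice: color red → {2}; color blue → {0, 1}; color green → {3}; color yellow → {4}. No two adjacent vertices share a color.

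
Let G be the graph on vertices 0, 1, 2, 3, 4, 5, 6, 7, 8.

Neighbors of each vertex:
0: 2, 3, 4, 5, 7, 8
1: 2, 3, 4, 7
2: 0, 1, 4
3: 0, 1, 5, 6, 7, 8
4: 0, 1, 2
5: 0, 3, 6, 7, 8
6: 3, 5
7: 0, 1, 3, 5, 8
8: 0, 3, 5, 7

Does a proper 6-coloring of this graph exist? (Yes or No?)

The chromatic number is 5. 0, 3, 5, 7, 8 are mutually adjacent (a clique of size 5), so at least 5 colors are needed.
5 colors suffice: color red → {3, 4}; color blue → {0, 1, 6}; color green → {2, 7}; color yellow → {5}; color purple → {8}.
Since 6 ≥ 5, a proper 6-coloring certainly exists.

Yes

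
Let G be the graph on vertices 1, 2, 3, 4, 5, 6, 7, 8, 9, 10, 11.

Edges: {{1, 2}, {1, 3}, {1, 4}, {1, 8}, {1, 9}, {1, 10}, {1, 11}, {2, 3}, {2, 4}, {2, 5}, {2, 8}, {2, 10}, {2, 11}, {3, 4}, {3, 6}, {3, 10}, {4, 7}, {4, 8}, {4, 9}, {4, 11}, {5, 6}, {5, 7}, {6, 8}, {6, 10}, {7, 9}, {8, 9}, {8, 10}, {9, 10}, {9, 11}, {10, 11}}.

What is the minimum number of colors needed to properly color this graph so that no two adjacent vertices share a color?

4

1, 2, 3, 10 are pairwise adjacent (a clique of size 4), so at least 4 colors are needed.
One proper 4-coloring: 1=red, 2=green, 3=yellow, 4=blue, 5=blue, 6=red, 7=red, 8=yellow, 9=green, 10=blue, 11=yellow. Each edge has distinct colors on its endpoints.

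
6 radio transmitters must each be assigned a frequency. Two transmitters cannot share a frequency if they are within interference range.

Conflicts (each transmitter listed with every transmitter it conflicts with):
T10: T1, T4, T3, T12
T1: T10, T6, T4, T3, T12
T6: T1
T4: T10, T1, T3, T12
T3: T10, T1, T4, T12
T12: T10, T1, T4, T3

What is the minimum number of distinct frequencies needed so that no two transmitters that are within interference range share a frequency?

5

T10, T1, T4, T3, T12 all conflict with each other, so at least 5 frequencies are needed.
5 frequencies suffice: T10=4, T1=1, T6=2, T4=3, T3=2, T12=5. No two conflicting transmitters share a frequency.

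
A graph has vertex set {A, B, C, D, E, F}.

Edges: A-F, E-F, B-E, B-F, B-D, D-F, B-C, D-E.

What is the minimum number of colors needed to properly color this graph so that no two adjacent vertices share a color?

4

B, D, E, F are mutually adjacent (a clique of size 4), so at least 4 colors are needed.
4 colors suffice: color 1 → {C, F}; color 2 → {A, B}; color 3 → {E}; color 4 → {D}. Each edge has distinct colors on its endpoints.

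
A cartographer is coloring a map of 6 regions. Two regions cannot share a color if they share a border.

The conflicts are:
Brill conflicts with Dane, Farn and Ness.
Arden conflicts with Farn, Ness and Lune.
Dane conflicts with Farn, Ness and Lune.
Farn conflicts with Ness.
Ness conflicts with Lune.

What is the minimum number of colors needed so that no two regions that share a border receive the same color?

4

Brill, Dane, Farn, Ness pairwise conflict, so at least 4 colors are needed.
4 colors suffice: color 1 → {Ness}; color 2 → {Arden, Dane}; color 3 → {Farn, Lune}; color 4 → {Brill}. Every pair that conflicts lands in different colors.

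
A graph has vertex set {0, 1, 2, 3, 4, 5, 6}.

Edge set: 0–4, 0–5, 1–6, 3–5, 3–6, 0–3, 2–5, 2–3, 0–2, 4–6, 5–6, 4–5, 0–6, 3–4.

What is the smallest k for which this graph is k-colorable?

5

0, 3, 4, 5, 6 form a clique, so at least 5 colors are needed.
A valid assignment using 5 colors: 0=yellow, 1=red, 2=green, 3=blue, 4=purple, 5=red, 6=green. Each edge has distinct colors on its endpoints.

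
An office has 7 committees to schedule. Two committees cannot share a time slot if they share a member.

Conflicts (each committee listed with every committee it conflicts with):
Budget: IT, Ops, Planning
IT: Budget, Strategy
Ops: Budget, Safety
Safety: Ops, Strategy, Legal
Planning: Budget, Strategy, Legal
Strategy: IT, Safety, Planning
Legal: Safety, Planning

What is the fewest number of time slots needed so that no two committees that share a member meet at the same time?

3

The cycle Budget-Planning-Strategy-Safety-Ops-Budget has odd length 5, so it cannot be 2-colored; at least 3 time slots are needed.
3 time slots suffice: time slot 1 → {Budget, Strategy, Legal}; time slot 2 → {IT, Safety, Planning}; time slot 3 → {Ops}. Every pair that conflicts lands in different time slots.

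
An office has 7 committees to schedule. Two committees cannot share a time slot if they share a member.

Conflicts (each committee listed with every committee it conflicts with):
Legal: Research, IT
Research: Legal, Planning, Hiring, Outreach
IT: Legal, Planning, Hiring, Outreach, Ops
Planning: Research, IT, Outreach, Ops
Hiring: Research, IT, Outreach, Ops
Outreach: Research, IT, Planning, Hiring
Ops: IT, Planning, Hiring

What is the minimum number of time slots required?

Research, Hiring, Outreach pairwise conflict, so at least 3 time slots are needed.
3 time slots suffice: time slot 1 → {Research, IT}; time slot 2 → {Legal, Outreach, Ops}; time slot 3 → {Planning, Hiring}. No two conflicting committees share a time slot.

3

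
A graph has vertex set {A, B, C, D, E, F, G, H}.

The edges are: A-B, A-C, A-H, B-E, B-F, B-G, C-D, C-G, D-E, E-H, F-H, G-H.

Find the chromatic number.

The cycle C-G-B-E-D-C has odd length 5, so it cannot be 2-colored; at least 3 colors are needed.
3 colors suffice: color 1 → {B, C, H}; color 2 → {A, E, F, G}; color 3 → {D}. Each edge has distinct colors on its endpoints.

3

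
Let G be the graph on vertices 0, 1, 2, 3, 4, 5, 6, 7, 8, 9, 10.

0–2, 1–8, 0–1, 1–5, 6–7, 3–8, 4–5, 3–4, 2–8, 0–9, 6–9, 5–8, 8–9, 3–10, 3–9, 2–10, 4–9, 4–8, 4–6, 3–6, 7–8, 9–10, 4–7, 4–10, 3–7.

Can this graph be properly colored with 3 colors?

3, 4, 6, 7 are pairwise adjacent (a clique of size 4), so at least 4 colors are needed.
So 3 colors are not enough.

No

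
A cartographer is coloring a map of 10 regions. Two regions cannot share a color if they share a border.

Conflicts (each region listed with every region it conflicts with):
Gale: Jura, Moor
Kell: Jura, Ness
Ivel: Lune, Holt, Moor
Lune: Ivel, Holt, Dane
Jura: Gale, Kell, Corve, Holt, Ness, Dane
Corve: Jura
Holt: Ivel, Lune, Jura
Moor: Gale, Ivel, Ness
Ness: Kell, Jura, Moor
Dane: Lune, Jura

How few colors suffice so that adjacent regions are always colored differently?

3

Kell, Jura, Ness all conflict with each other, so at least 3 colors are needed.
A valid assignment using 3 colors: Gale=3, Kell=2, Ivel=1, Lune=3, Jura=1, Corve=2, Holt=2, Moor=2, Ness=3, Dane=2. No two conflicting regions share a color.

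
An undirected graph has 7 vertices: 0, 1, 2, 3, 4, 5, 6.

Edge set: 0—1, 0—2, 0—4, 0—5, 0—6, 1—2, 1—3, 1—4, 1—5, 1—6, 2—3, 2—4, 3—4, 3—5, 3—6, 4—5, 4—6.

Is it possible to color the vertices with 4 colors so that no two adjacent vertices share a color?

Yes

The chromatic number is 4. 0, 1, 4, 6 are mutually adjacent (a clique of size 4), so at least 4 colors are needed.
4 colors suffice: color red → {1}; color blue → {4}; color green → {0, 3}; color yellow → {2, 5, 6}.
That is already a proper 4-coloring.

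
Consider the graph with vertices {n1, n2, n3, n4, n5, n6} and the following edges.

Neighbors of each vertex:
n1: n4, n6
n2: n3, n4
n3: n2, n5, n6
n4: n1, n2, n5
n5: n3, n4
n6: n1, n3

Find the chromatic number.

3

The cycle n2-n3-n6-n1-n4-n2 has odd length 5, so it cannot be 2-colored; at least 3 colors are needed.
One proper 3-coloring: n1=3, n2=2, n3=1, n4=1, n5=2, n6=2. Every edge joins two different colors.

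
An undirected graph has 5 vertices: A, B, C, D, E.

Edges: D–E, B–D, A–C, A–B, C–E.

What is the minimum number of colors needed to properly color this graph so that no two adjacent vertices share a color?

The cycle A-C-E-D-B-A has odd length 5, so it cannot be 2-colored; at least 3 colors are needed.
3 colors suffice: color red → {B, E}; color blue → {C, D}; color green → {A}. No two adjacent vertices share a color.

3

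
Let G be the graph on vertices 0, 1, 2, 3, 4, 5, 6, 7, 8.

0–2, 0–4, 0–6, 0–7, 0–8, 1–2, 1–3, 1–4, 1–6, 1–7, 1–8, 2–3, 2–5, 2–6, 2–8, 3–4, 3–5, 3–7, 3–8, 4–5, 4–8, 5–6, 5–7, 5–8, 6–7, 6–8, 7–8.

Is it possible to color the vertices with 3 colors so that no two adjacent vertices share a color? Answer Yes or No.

No

3, 4, 5, 8 form a clique, so at least 4 colors are needed.
So 3 colors are not enough.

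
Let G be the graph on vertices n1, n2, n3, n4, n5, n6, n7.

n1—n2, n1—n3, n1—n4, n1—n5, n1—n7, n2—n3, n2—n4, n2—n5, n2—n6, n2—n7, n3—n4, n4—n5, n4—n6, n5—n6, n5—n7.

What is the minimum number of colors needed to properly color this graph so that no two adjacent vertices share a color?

4

n2, n4, n5, n6 are pairwise adjacent (a clique of size 4), so at least 4 colors are needed.
4 colors suffice: color red → {n2}; color blue → {n3, n5}; color green → {n1, n6}; color yellow → {n4, n7}. Each edge has distinct colors on its endpoints.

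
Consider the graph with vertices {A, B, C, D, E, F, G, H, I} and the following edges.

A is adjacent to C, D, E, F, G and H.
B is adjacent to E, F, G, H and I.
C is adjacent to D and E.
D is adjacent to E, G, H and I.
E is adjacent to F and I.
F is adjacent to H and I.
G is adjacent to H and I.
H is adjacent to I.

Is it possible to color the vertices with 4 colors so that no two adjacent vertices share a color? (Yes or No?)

Yes

The chromatic number is 4. D, G, H, I are pairwise adjacent (a clique of size 4), so at least 4 colors are needed.
4 colors suffice: A=2, B=3, C=4, D=3, E=1, F=4, G=4, H=1, I=2.
That is already a proper 4-coloring.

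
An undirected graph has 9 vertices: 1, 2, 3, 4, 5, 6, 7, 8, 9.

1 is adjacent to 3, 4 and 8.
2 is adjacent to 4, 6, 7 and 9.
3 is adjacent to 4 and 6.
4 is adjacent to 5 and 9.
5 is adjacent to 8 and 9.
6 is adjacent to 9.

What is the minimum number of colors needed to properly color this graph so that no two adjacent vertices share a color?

3

2, 4, 9 form a triangle, so at least 3 colors are needed.
3 colors suffice: color a → {4, 6, 7, 8}; color b → {1, 9}; color c → {2, 3, 5}. No two adjacent vertices share a color.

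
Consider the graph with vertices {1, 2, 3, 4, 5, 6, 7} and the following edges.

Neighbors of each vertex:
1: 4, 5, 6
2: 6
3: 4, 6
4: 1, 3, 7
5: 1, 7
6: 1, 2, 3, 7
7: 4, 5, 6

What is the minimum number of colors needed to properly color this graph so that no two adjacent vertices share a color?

5 and 7 are adjacent, so at least 2 colors are needed.
2 colors suffice: color red → {4, 5, 6}; color blue → {1, 2, 3, 7}. Every edge joins two different colors.

2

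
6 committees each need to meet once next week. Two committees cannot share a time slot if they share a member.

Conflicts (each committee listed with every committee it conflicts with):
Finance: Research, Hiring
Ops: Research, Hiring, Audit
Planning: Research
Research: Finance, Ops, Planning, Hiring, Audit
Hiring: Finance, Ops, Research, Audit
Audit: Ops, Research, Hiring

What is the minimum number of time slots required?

4

Ops, Research, Hiring, Audit pairwise conflict, so at least 4 time slots are needed.
4 time slots suffice: Finance=3, Ops=4, Planning=2, Research=1, Hiring=2, Audit=3. No two conflicting committees share a time slot.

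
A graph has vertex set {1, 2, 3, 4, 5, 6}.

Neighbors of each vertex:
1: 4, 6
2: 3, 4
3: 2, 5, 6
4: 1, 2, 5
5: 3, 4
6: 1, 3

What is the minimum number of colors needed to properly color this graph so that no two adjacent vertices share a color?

3

The cycle 1-4-5-3-6-1 has odd length 5, so it cannot be 2-colored; at least 3 colors are needed.
A valid assignment using 3 colors: 1=b, 2=b, 3=a, 4=a, 5=b, 6=c. No two adjacent vertices share a color.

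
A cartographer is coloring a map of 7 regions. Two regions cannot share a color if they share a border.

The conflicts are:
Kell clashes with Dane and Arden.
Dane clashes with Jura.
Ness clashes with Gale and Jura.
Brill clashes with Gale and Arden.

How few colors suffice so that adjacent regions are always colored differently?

3

The cycle Ness-Jura-Dane-Kell-Arden-Brill-Gale-Ness has odd length 7, so it cannot be 2-colored; at least 3 colors are needed.
3 colors suffice: color 1 → {Kell, Ness, Brill}; color 2 → {Dane, Gale, Arden}; color 3 → {Jura}. Every pair that conflicts lands in different colors.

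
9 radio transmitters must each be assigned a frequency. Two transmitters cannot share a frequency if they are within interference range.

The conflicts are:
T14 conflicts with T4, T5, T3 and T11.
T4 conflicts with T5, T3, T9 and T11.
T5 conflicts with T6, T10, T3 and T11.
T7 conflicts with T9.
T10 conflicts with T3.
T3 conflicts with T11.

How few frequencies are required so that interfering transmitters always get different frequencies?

T14, T4, T5, T3, T11 all conflict with each other, so at least 5 frequencies are needed.
5 frequencies suffice: frequency 1 → {T5, T9}; frequency 2 → {T7, T6, T3}; frequency 3 → {T4, T10}; frequency 4 → {T14}; frequency 5 → {T11}. No two conflicting transmitters share a frequency.

5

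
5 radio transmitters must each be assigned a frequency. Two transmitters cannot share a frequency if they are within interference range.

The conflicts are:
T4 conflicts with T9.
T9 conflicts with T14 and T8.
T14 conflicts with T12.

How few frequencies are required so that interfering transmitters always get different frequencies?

2

T14 and T12 conflict, so at least 2 frequencies are needed.
A valid assignment using 2 frequencies: T4=2, T9=1, T14=2, T8=2, T12=1. Every pair that conflicts lands in different frequencies.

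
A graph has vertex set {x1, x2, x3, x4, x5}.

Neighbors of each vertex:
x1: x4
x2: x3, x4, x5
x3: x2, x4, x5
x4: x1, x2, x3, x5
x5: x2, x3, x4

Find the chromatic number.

4

x2, x3, x4, x5 form a clique, so at least 4 colors are needed.
4 colors suffice: color R → {x4}; color B → {x1, x5}; color G → {x2}; color Y → {x3}. Every edge joins two different colors.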